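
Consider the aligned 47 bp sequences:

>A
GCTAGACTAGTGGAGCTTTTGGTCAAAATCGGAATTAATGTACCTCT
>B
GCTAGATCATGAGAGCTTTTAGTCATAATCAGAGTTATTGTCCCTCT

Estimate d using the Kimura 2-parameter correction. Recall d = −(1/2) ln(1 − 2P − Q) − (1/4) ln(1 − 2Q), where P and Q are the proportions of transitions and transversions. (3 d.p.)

0.284

Of 47 sites, 6 differences are transitions and 5 are transversions, so P = 6/47 ≈ 0.12766 and Q = 5/47 ≈ 0.106383.
Under the Kimura two-parameter model, d = −½ ln(1 − 2P − Q) − ¼ ln(1 − 2Q).
1 − 2P − Q = 0.638297, giving −½ ln(0.638297) = 0.224476.
1 − 2Q = 0.787234, giving −¼ ln(0.787234) = 0.059807.
d = 0.224476 + 0.059807 = 0.284283.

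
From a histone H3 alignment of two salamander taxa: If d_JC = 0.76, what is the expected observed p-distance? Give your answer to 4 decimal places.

p = (3/4)(1 − e^(−4d/3)) = 0.75 × (1 − e^(-1.013333)) = 0.75 × (1 − 0.363007) = 0.477745.

0.4777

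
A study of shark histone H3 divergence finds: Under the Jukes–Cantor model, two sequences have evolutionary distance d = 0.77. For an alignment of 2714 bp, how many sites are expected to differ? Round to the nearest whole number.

1306

Invert JC69: p = (3/4)(1 − e^(−4d/3)) = 0.75 × (1 − e^(-1.026667)) = 0.75 × (1 − 0.358199) = 0.481351.
Expected differing sites = pL ≈ 0.481351 × 2714 = 1306.386614 ≈ 1306.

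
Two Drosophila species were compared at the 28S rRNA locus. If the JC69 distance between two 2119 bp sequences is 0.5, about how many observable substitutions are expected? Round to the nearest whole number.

Invert JC69: p = (3/4)(1 − e^(−4d/3)) = 0.75 × (1 − e^(-0.666667)) = 0.75 × (1 − 0.513417) = 0.364937.
Expected differing sites = pL ≈ 0.364937 × 2119 = 773.301503 ≈ 773.

773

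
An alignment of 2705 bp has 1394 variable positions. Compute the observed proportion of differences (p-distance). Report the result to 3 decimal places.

p = 1394/2705 = 0.515341… ≈ 0.515 (to 3 d.p.).

0.515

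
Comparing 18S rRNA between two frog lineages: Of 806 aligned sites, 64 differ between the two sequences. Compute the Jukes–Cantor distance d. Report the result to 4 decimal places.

p = 64/806 ≈ 0.079404.
d = −(3/4) ln(1 − 4p/3) = −0.75 ln(1 − 0.105872) = −0.75 ln(0.894128)
  = −0.75 × (-0.111906) = 0.083930 substitutions/site.

0.0839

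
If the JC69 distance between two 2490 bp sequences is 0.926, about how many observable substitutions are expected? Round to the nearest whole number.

Invert JC69: p = (3/4)(1 − e^(−4d/3)) = 0.75 × (1 − e^(-1.234667)) = 0.75 × (1 − 0.290932) = 0.531801.
Expected differing sites = pL ≈ 0.531801 × 2490 = 1324.18449 ≈ 1324.

1324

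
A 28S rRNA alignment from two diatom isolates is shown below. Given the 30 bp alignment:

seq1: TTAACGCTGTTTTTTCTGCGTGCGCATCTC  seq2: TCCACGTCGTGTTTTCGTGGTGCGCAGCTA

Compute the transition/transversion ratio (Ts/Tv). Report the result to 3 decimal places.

Transitions are A↔G and C↔T; transversions are all other mismatches.
Transitions: 3. Transversions: 7.
R = 3/7 = 0.428571… ≈ 0.429 (to 3 d.p.).

0.429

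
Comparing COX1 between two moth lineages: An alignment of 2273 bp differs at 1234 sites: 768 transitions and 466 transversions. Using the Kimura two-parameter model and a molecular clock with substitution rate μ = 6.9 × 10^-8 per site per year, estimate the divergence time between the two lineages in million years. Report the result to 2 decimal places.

P = 768/2273 ≈ 0.337879 and Q = 466/2273 ≈ 0.205015.
Under the Kimura two-parameter model, d = −½ ln(1 − 2P − Q) − ¼ ln(1 − 2Q).
1 − 2P − Q = 0.119227, giving −½ ln(0.119227) = 1.063363.
1 − 2Q = 0.58997, giving −¼ ln(0.58997) = 0.131921.
d = 1.063363 + 0.131921 = 1.195284.
Under a molecular clock d = 2μt, so t = d/(2μ) = 1.195284 / (2 × 6.9 × 10^-8) = 8.66 million years.

8.66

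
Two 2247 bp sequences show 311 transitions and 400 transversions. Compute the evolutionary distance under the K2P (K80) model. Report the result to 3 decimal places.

P = 311/2247 ≈ 0.138407 and Q = 400/2247 ≈ 0.178015.
Under the Kimura two-parameter model, d = −½ ln(1 − 2P − Q) − ¼ ln(1 − 2Q).
1 − 2P − Q = 0.545171, giving −½ ln(0.545171) = 0.303328.
1 − 2Q = 0.64397, giving −¼ ln(0.64397) = 0.110026.
d = 0.303328 + 0.110026 = 0.413354.

0.413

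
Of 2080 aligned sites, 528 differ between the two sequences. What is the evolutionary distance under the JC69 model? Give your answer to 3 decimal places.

p = 528/2080 ≈ 0.253846.
d = −(3/4) ln(1 − 4p/3) = −0.75 ln(1 − 0.338461) = −0.75 ln(0.661539)
  = −0.75 × (-0.413186) = 0.309890 substitutions/site.

0.310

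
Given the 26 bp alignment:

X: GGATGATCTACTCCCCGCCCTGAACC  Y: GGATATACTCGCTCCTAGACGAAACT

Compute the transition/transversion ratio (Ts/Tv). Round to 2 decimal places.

Transitions are A↔G and C↔T; transversions are all other mismatches.
Transitions: 7. Transversions: 7.
R = 7/7 = 1.00.

1.00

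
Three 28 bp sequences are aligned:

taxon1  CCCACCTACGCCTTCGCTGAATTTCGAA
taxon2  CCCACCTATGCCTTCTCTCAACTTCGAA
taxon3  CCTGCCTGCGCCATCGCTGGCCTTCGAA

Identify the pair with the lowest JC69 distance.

taxon1 and taxon2

taxon1–taxon2: 4/28 differ, p = 0.143, d = 0.158.
taxon1–taxon3: 7/28 differ, p = 0.250, d = 0.304.
taxon2–taxon3: 9/28 differ, p = 0.321, d = 0.420.
The smallest distance is between taxon1 and taxon2.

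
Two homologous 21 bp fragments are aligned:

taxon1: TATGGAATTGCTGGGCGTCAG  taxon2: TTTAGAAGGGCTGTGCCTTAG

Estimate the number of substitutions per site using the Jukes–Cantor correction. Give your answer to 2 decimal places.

The sequences differ at 7 of 21 sites (2, 4, 8, 9, 14, 17, 19), so p = 7/21 ≈ 0.333333.
d = −(3/4) ln(1 − 4p/3) = −0.75 ln(1 − 0.444444) = −0.75 ln(0.555556)
  = −0.75 × (-0.587786) = 0.440840 substitutions/site.

0.44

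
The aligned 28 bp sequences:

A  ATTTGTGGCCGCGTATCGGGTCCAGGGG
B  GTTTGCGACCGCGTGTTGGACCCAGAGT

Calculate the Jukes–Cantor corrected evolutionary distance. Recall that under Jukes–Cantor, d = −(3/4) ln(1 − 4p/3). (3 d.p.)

The sequences differ at 9 of 28 sites (1, 6, 8, 15, 17, 20, 21, 26, 28), so p = 9/28 ≈ 0.321429.
d = −(3/4) ln(1 − 4p/3) = −0.75 ln(1 − 0.428572) = −0.75 ln(0.571428)
  = −0.75 × (-0.559617) = 0.419713 substitutions/site.

0.420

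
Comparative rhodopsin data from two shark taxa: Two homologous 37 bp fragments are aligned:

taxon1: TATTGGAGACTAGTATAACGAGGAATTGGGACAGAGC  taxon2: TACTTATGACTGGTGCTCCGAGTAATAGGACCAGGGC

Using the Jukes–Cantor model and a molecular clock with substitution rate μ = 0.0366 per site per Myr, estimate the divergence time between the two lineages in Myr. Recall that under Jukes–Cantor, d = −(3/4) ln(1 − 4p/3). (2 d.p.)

7.19

The sequences differ at 14 of 37 sites, so p = 14/37 ≈ 0.378378.
d = −(3/4) ln(1 − 4p/3) = −0.75 ln(1 − 0.504504) = −0.75 ln(0.495496)
  = −0.75 × (-0.702196) = 0.526647 substitutions/site.
Under a molecular clock d = 2μt, so t = d/(2μ) = 0.526647 / (2 × 0.0366) = 7.19 Myr.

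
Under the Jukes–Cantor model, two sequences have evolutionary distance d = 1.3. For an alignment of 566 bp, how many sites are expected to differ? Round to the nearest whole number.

Invert JC69: p = (3/4)(1 − e^(−4d/3)) = 0.75 × (1 − e^(-1.733333)) = 0.75 × (1 − 0.176695) = 0.617479.
Expected differing sites = pL ≈ 0.617479 × 566 = 349.493114 ≈ 349.

349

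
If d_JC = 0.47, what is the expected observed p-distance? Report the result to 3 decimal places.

p = (3/4)(1 − e^(−4d/3)) = 0.75 × (1 − e^(-0.626667)) = 0.75 × (1 − 0.534370) = 0.349223.

0.349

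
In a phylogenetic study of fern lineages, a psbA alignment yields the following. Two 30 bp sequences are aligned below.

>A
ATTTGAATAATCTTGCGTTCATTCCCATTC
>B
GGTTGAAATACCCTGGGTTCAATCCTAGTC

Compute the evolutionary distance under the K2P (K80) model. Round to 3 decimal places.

Of 30 sites, 4 differences are transitions and 6 are transversions, so P = 4/30 ≈ 0.133333 and Q = 6/30 = 0.2.
Under the Kimura two-parameter model, d = −½ ln(1 − 2P − Q) − ¼ ln(1 − 2Q).
1 − 2P − Q = 0.533334, giving −½ ln(0.533334) = 0.314304.
1 − 2Q = 0.6, giving −¼ ln(0.6) = 0.127706.
d = 0.314304 + 0.127706 = 0.442010.

0.442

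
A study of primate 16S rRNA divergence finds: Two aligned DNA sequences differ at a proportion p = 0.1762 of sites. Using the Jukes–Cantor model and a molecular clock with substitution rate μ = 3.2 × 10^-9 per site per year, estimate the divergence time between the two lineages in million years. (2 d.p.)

d = −(3/4) ln(1 − 4p/3) = −0.75 ln(1 − 0.234933) = −0.75 ln(0.765067)
  = −0.75 × (-0.267792) = 0.200844 substitutions/site.
Under a molecular clock d = 2μt, so t = d/(2μ) = 0.200844 / (2 × 3.2 × 10^-9) = 31.38 million years.

31.38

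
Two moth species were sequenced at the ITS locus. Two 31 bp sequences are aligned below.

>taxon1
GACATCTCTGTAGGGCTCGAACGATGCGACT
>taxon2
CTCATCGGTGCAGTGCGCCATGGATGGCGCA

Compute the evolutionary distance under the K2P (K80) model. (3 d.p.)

0.735

Of 31 sites, 2 differences are transitions and 12 are transversions, so P = 2/31 ≈ 0.064516 and Q = 12/31 ≈ 0.387097.
Under the Kimura two-parameter model, d = −½ ln(1 − 2P − Q) − ¼ ln(1 − 2Q).
1 − 2P − Q = 0.483871, giving −½ ln(0.483871) = 0.362968.
1 − 2Q = 0.225806, giving −¼ ln(0.225806) = 0.372020.
d = 0.362968 + 0.372020 = 0.734988.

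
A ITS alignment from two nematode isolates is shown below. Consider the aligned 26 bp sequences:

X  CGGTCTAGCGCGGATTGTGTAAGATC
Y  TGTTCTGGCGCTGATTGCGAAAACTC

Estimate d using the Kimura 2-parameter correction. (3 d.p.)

0.401

Of 26 sites, 4 differences are transitions and 4 are transversions, so P = 4/26 ≈ 0.153846 and Q = 4/26 ≈ 0.153846.
Under the Kimura two-parameter model, d = −½ ln(1 − 2P − Q) − ¼ ln(1 − 2Q).
1 − 2P − Q = 0.538462, giving −½ ln(0.538462) = 0.309519.
1 − 2Q = 0.692308, giving −¼ ln(0.692308) = 0.091931.
d = 0.309519 + 0.091931 = 0.401450.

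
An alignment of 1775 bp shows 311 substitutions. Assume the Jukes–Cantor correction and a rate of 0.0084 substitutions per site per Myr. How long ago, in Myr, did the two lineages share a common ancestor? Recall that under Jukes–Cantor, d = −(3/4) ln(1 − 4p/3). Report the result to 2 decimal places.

11.88

p = 311/1775 ≈ 0.175211.
d = −(3/4) ln(1 − 4p/3) = −0.75 ln(1 − 0.233615) = −0.75 ln(0.766385)
  = −0.75 × (-0.266071) = 0.199553 substitutions/site.
Under a molecular clock d = 2μt, so t = d/(2μ) = 0.199553 / (2 × 0.0084) = 11.88 Myr.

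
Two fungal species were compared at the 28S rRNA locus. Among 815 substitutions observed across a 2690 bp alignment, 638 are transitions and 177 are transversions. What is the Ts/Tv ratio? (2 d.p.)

R = 638/177 = 3.604519… ≈ 3.60 (to 2 d.p.).

3.60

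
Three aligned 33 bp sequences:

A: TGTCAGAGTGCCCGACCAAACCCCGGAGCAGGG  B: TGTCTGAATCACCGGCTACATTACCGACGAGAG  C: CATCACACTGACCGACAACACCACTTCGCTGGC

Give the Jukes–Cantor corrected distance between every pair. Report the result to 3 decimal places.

d(A,B) = 0.625, d(A,C) = 0.559, d(B,C) = 0.974

A–B: 14/33 sites differ → p ≈ 0.424242, d = −0.75 ln(1 − 0.565656) = 0.625439 ≈ 0.625.
A–C: 13/33 sites differ → p ≈ 0.393939, d = −0.75 ln(1 − 0.525252) = 0.558728 ≈ 0.559.
B–C: 18/33 sites differ → p ≈ 0.545455, d = −0.75 ln(1 − 0.727273) = 0.974463 ≈ 0.974.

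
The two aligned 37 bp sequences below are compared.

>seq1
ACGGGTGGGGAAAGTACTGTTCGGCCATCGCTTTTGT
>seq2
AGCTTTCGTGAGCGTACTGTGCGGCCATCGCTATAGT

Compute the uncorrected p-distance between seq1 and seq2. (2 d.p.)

The sequences differ at 11 of 37 positions.
p = 11/37 = 0.297297… ≈ 0.30 (to 2 d.p.).

0.30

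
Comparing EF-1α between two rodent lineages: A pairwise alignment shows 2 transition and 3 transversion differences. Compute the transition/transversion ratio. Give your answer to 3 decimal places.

R = 2/3 = 0.666666… ≈ 0.667 (to 3 d.p.).

0.667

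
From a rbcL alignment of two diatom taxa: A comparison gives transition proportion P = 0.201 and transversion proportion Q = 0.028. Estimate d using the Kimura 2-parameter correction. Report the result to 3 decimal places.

Under the Kimura two-parameter model, d = −½ ln(1 − 2P − Q) − ¼ ln(1 − 2Q).
1 − 2P − Q = 0.57, giving −½ ln(0.57) = 0.281059.
1 − 2Q = 0.944, giving −¼ ln(0.944) = 0.014407.
d = 0.281059 + 0.014407 = 0.295466.

0.295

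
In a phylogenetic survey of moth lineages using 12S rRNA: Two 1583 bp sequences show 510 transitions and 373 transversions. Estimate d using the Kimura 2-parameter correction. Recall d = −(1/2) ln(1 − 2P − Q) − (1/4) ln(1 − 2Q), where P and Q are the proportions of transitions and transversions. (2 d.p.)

1.22

P = 510/1583 ≈ 0.322173 and Q = 373/1583 ≈ 0.235629.
Under the Kimura two-parameter model, d = −½ ln(1 − 2P − Q) − ¼ ln(1 − 2Q).
1 − 2P − Q = 0.120025, giving −½ ln(0.120025) = 1.060028.
1 − 2Q = 0.528742, giving −¼ ln(0.528742) = 0.159314.
d = 1.060028 + 0.159314 = 1.219342.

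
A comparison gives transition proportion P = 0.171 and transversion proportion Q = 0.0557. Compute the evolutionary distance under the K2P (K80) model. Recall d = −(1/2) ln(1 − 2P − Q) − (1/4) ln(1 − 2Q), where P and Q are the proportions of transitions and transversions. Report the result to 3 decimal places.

0.283

Under the Kimura two-parameter model, d = −½ ln(1 − 2P − Q) − ¼ ln(1 − 2Q).
1 − 2P − Q = 0.6023, giving −½ ln(0.6023) = 0.253500.
1 − 2Q = 0.8886, giving −¼ ln(0.8886) = 0.029527.
d = 0.253500 + 0.029527 = 0.283027.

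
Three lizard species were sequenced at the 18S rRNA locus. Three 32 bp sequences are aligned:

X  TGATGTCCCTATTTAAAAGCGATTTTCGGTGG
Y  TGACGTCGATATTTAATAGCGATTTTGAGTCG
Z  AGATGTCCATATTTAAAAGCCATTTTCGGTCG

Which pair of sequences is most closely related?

X and Z

X–Y: 7/32 differ, p = 0.219, d = 0.259.
X–Z: 4/32 differ, p = 0.125, d = 0.137.
Y–Z: 7/32 differ, p = 0.219, d = 0.259.
The smallest distance is between X and Z.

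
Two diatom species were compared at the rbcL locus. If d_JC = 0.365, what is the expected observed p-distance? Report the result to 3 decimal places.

p = (3/4)(1 − e^(−4d/3)) = 0.75 × (1 − e^(-0.486667)) = 0.75 × (1 − 0.614672) = 0.288996.

0.289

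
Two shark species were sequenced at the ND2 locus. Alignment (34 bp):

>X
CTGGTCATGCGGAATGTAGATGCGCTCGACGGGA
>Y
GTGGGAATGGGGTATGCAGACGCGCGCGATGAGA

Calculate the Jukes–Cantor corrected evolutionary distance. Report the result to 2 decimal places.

The sequences differ at 10 of 34 sites (1, 5, 6, 10, 13, 17, 21, 26, 30, 32), so p = 10/34 ≈ 0.294118.
d = −(3/4) ln(1 − 4p/3) = −0.75 ln(1 − 0.392157) = −0.75 ln(0.607843)
  = −0.75 × (-0.497839) = 0.373379 substitutions/site.

0.37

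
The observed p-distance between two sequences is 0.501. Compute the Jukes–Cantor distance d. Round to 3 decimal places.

d = −(3/4) ln(1 − 4p/3) = −0.75 ln(1 − 0.668) = −0.75 ln(0.332)
  = −0.75 × (-1.102620) = 0.826965 substitutions/site.

0.827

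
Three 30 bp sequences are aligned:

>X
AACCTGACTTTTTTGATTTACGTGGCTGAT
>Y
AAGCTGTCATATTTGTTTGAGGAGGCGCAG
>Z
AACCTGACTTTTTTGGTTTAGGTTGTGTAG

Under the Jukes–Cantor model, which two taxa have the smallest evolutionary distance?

X and Z

X–Y: 11/30 differ, p = 0.367, d = 0.503.
X–Z: 7/30 differ, p = 0.233, d = 0.280.
Y–Z: 10/30 differ, p = 0.333, d = 0.441.
The smallest distance is between X and Z.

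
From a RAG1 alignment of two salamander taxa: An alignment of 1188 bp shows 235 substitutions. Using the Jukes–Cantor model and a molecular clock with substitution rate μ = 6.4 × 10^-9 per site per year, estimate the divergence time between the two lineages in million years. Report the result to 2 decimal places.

p = 235/1188 ≈ 0.197811.
d = −(3/4) ln(1 − 4p/3) = −0.75 ln(1 − 0.263748) = −0.75 ln(0.736252)
  = −0.75 × (-0.306183) = 0.229637 substitutions/site.
Under a molecular clock d = 2μt, so t = d/(2μ) = 0.229637 / (2 × 6.4 × 10^-9) = 17.94 million years.

17.94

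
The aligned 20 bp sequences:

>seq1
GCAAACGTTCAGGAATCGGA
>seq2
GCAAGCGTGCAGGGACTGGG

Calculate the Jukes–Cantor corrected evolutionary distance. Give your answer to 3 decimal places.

The sequences differ at 6 of 20 sites (5, 9, 14, 16, 17, 20), so p = 6/20 = 0.3.
d = −(3/4) ln(1 − 4p/3) = −0.75 ln(1 − 0.4) = −0.75 ln(0.6)
  = −0.75 × (-0.510826) = 0.383120 substitutions/site.

0.383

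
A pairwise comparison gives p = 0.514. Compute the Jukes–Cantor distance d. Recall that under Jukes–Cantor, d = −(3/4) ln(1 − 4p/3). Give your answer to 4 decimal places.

0.8672

d = −(3/4) ln(1 − 4p/3) = −0.75 ln(1 − 0.685333) = −0.75 ln(0.314667)
  = −0.75 × (-1.156240) = 0.867180 substitutions/site.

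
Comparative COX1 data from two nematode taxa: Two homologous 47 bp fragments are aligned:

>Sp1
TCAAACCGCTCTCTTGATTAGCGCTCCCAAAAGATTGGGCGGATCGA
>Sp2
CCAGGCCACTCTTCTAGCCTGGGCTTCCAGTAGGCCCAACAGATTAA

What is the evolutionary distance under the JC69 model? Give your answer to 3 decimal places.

The sequences differ at 24 of 47 sites, so p = 24/47 ≈ 0.510638.
d = −(3/4) ln(1 − 4p/3) = −0.75 ln(1 − 0.680851) = −0.75 ln(0.319149)
  = −0.75 × (-1.142097) = 0.856573 substitutions/site.

0.857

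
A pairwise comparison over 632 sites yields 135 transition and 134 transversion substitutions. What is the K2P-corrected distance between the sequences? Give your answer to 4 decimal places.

0.6477

P = 135/632 ≈ 0.213608 and Q = 134/632 ≈ 0.212025.
Under the Kimura two-parameter model, d = −½ ln(1 − 2P − Q) − ¼ ln(1 − 2Q).
1 − 2P − Q = 0.360759, giving −½ ln(0.360759) = 0.509773.
1 − 2Q = 0.57595, giving −¼ ln(0.57595) = 0.137934.
d = 0.509773 + 0.137934 = 0.647707.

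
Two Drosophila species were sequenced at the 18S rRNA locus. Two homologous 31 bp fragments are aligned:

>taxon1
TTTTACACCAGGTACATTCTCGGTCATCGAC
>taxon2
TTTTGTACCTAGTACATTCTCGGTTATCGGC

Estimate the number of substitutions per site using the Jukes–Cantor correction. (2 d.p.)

The sequences differ at 6 of 31 sites (5, 6, 10, 11, 25, 30), so p = 6/31 ≈ 0.193548.
d = −(3/4) ln(1 − 4p/3) = −0.75 ln(1 − 0.258064) = −0.75 ln(0.741936)
  = −0.75 × (-0.298492) = 0.223869 substitutions/site.

0.22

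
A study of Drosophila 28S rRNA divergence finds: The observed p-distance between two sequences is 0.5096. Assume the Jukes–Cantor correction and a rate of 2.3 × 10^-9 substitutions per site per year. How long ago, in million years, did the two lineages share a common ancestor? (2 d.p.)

185.51

d = −(3/4) ln(1 − 4p/3) = −0.75 ln(1 − 0.679467) = −0.75 ln(0.320533)
  = −0.75 × (-1.137770) = 0.853328 substitutions/site.
Under a molecular clock d = 2μt, so t = d/(2μ) = 0.853328 / (2 × 2.3 × 10^-9) = 185.51 million years.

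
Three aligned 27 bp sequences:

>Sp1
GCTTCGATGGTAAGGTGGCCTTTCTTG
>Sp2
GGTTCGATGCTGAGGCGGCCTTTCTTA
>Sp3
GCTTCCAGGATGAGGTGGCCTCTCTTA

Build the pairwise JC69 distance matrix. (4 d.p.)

Sp1–Sp2: 5/27 sites differ → p ≈ 0.185185, d = −0.75 ln(1 − 0.246913) = 0.212681 ≈ 0.2127.
Sp1–Sp3: 6/27 sites differ → p ≈ 0.222222, d = −0.75 ln(1 − 0.296296) = 0.263548 ≈ 0.2635.
Sp2–Sp3: 6/27 sites differ → p ≈ 0.222222, d = −0.75 ln(1 − 0.296296) = 0.263548 ≈ 0.2635.

d(Sp1,Sp2) = 0.2127, d(Sp1,Sp3) = 0.2635, d(Sp2,Sp3) = 0.2635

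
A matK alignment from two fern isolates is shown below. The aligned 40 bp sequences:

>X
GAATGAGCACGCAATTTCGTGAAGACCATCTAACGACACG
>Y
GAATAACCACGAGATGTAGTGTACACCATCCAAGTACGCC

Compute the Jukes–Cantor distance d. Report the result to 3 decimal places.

0.426

The sequences differ at 13 of 40 sites, so p = 13/40 = 0.325.
d = −(3/4) ln(1 − 4p/3) = −0.75 ln(1 − 0.433333) = −0.75 ln(0.566667)
  = −0.75 × (-0.567983) = 0.425987 substitutions/site.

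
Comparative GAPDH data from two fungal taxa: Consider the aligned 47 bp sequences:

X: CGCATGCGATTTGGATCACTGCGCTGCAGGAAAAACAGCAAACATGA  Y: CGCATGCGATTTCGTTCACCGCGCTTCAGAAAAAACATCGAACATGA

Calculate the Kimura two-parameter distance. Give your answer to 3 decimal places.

Of 47 sites, 3 differences are transitions and 4 are transversions, so P = 3/47 ≈ 0.06383 and Q = 4/47 ≈ 0.085106.
Under the Kimura two-parameter model, d = −½ ln(1 − 2P − Q) − ¼ ln(1 − 2Q).
1 − 2P − Q = 0.787234, giving −½ ln(0.787234) = 0.119615.
1 − 2Q = 0.829788, giving −¼ ln(0.829788) = 0.046646.
d = 0.119615 + 0.046646 = 0.166261.

0.166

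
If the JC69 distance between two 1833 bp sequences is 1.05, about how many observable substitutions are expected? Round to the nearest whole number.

1036

Invert JC69: p = (3/4)(1 − e^(−4d/3)) = 0.75 × (1 − e^(-1.4)) = 0.75 × (1 − 0.246597) = 0.565052.
Expected differing sites = pL ≈ 0.565052 × 1833 = 1035.740316 ≈ 1036.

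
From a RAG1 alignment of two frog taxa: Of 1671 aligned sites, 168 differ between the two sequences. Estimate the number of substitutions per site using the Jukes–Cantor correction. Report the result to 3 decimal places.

p = 168/1671 ≈ 0.100539.
d = −(3/4) ln(1 − 4p/3) = −0.75 ln(1 − 0.134052) = −0.75 ln(0.865948)
  = −0.75 × (-0.143930) = 0.107948 substitutions/site.

0.108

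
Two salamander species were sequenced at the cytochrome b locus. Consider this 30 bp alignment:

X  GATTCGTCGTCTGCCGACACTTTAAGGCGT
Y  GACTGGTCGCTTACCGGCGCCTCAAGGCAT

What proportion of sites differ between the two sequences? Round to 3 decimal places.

0.333

The sequences differ at 10 of 30 positions (sites 3, 5, 10, 11, 13, 17, 19, 21, 23, 29).
p = 10/30 = 0.333333… ≈ 0.333 (to 3 d.p.).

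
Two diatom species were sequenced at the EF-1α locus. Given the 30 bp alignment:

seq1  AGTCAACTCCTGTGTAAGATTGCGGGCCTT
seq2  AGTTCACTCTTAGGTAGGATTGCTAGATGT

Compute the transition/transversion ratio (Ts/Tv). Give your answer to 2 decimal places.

Transitions are A↔G and C↔T; transversions are all other mismatches.
Transitions: 6. Transversions: 5.
R = 6/5 = 1.20.

1.20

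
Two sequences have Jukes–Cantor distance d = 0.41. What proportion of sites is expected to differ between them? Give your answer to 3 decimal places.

0.316

p = (3/4)(1 − e^(−4d/3)) = 0.75 × (1 − e^(-0.546667)) = 0.75 × (1 − 0.578876) = 0.315843.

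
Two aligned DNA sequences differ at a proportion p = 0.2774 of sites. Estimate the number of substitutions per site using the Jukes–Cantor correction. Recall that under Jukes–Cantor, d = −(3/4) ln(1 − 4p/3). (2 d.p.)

d = −(3/4) ln(1 − 4p/3) = −0.75 ln(1 − 0.369867) = −0.75 ln(0.630133)
  = −0.75 × (-0.461824) = 0.346368 substitutions/site.

0.35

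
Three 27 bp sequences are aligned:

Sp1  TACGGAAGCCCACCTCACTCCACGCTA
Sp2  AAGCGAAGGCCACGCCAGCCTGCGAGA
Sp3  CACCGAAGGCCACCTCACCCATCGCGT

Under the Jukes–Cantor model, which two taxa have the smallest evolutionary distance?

Sp1 and Sp3

Sp1–Sp2: 12/27 differ, p = 0.444, d = 0.673.
Sp1–Sp3: 8/27 differ, p = 0.296, d = 0.377.
Sp2–Sp3: 9/27 differ, p = 0.333, d = 0.441.
The smallest distance is between Sp1 and Sp3.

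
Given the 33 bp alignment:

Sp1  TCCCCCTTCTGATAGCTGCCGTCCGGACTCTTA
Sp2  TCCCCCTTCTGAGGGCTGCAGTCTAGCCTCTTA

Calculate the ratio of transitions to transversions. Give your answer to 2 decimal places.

1.00

Transitions are A↔G and C↔T; transversions are all other mismatches.
Transitions: 3. Transversions: 3.
R = 3/3 = 1.00.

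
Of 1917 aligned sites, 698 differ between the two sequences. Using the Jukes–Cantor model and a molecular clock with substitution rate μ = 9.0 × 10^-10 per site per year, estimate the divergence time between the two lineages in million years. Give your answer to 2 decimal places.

p = 698/1917 ≈ 0.364111.
d = −(3/4) ln(1 − 4p/3) = −0.75 ln(1 − 0.485481) = −0.75 ln(0.514519)
  = −0.75 × (-0.664523) = 0.498392 substitutions/site.
Under a molecular clock d = 2μt, so t = d/(2μ) = 0.498392 / (2 × 9.0 × 10^-10) = 276.88 million years.

276.88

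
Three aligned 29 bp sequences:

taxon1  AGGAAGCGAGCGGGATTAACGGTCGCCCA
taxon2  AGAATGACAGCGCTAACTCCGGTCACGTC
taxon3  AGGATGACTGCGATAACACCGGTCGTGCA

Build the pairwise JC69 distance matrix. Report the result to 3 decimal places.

d(taxon1,taxon2) = 0.774, d(taxon1,taxon3) = 0.529, d(taxon2,taxon3) = 0.344

taxon1–taxon2: 14/29 sites differ → p ≈ 0.482759, d = −0.75 ln(1 − 0.643679) = 0.773942 ≈ 0.774.
taxon1–taxon3: 11/29 sites differ → p ≈ 0.37931, d = −0.75 ln(1 − 0.505747) = 0.528531 ≈ 0.529.
taxon2–taxon3: 8/29 sites differ → p ≈ 0.275862, d = −0.75 ln(1 − 0.367816) = 0.343931 ≈ 0.344.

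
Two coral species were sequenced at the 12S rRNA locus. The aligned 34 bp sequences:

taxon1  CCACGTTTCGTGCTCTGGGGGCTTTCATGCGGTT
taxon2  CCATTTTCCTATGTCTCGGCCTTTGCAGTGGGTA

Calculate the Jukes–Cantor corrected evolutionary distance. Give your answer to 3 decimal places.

0.741

The sequences differ at 16 of 34 sites, so p = 16/34 ≈ 0.470588.
d = −(3/4) ln(1 − 4p/3) = −0.75 ln(1 − 0.627451) = −0.75 ln(0.372549)
  = −0.75 × (-0.987387) = 0.740540 substitutions/site.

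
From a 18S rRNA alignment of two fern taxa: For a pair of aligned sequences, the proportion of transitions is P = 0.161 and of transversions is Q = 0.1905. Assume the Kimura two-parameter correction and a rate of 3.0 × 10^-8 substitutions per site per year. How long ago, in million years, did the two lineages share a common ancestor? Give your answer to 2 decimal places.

Under the Kimura two-parameter model, d = −½ ln(1 − 2P − Q) − ¼ ln(1 − 2Q).
1 − 2P − Q = 0.4875, giving −½ ln(0.4875) = 0.359232.
1 − 2Q = 0.619, giving −¼ ln(0.619) = 0.119913.
d = 0.359232 + 0.119913 = 0.479145.
Under a molecular clock d = 2μt, so t = d/(2μ) = 0.479145 / (2 × 3.0 × 10^-8) = 7.99 million years.

7.99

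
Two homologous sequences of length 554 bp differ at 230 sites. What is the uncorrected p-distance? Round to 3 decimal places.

0.415

p = 230/554 = 0.415162… ≈ 0.415 (to 3 d.p.).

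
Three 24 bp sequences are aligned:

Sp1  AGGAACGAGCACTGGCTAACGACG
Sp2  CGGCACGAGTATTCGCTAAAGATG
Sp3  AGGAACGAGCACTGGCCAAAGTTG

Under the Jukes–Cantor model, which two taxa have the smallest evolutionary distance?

Sp1–Sp2: 7/24 differ, p = 0.292, d = 0.369.
Sp1–Sp3: 4/24 differ, p = 0.167, d = 0.188.
Sp2–Sp3: 7/24 differ, p = 0.292, d = 0.369.
The smallest distance is between Sp1 and Sp3.

Sp1 and Sp3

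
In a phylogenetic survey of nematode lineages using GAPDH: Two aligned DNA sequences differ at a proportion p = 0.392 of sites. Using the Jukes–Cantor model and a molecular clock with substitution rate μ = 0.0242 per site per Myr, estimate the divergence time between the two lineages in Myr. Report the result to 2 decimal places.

11.46

d = −(3/4) ln(1 − 4p/3) = −0.75 ln(1 − 0.522667) = −0.75 ln(0.477333)
  = −0.75 × (-0.739541) = 0.554656 substitutions/site.
Under a molecular clock d = 2μt, so t = d/(2μ) = 0.554656 / (2 × 0.0242) = 11.46 Myr.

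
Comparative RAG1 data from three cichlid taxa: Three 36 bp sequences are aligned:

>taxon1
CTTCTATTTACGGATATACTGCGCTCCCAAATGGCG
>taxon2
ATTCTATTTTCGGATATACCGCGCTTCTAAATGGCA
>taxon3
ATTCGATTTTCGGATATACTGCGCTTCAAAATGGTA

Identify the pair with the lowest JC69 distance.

taxon1–taxon2: 6/36 differ, p = 0.167, d = 0.188.
taxon1–taxon3: 7/36 differ, p = 0.194, d = 0.225.
taxon2–taxon3: 4/36 differ, p = 0.111, d = 0.120.
The smallest distance is between taxon2 and taxon3.

taxon2 and taxon3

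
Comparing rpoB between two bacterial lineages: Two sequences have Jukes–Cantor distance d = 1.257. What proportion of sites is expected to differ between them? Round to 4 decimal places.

0.6097

p = (3/4)(1 − e^(−4d/3)) = 0.75 × (1 − e^(-1.676)) = 0.75 × (1 − 0.187121) = 0.609659.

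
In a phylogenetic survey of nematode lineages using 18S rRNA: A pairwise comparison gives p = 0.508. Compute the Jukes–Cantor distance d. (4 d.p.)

d = −(3/4) ln(1 − 4p/3) = −0.75 ln(1 − 0.677333) = −0.75 ln(0.322667)
  = −0.75 × (-1.131134) = 0.848351 substitutions/site.

0.8484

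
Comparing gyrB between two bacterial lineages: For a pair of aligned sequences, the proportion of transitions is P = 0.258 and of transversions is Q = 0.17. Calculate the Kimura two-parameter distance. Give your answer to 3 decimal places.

0.683

Under the Kimura two-parameter model, d = −½ ln(1 − 2P − Q) − ¼ ln(1 − 2Q).
1 − 2P − Q = 0.314, giving −½ ln(0.314) = 0.579181.
1 − 2Q = 0.66, giving −¼ ln(0.66) = 0.103879.
d = 0.579181 + 0.103879 = 0.683060.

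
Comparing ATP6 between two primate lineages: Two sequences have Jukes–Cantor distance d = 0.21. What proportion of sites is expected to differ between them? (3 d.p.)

p = (3/4)(1 − e^(−4d/3)) = 0.75 × (1 − e^(-0.28)) = 0.75 × (1 − 0.755784) = 0.183162.

0.183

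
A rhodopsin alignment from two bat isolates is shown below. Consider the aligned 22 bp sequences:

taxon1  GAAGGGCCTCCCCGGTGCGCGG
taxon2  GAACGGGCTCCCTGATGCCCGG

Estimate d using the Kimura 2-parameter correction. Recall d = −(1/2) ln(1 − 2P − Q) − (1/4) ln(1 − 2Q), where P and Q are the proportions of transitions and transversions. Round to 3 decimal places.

Of 22 sites, 2 differences are transitions and 3 are transversions, so P = 2/22 ≈ 0.090909 and Q = 3/22 ≈ 0.136364.
Under the Kimura two-parameter model, d = −½ ln(1 − 2P − Q) − ¼ ln(1 − 2Q).
1 − 2P − Q = 0.681818, giving −½ ln(0.681818) = 0.191496.
1 − 2Q = 0.727272, giving −¼ ln(0.727272) = 0.079614.
d = 0.191496 + 0.079614 = 0.271110.

0.271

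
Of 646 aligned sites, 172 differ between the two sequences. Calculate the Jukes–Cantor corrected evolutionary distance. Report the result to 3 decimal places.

p = 172/646 ≈ 0.266254.
d = −(3/4) ln(1 − 4p/3) = −0.75 ln(1 − 0.355005) = −0.75 ln(0.644995)
  = −0.75 × (-0.438513) = 0.328885 substitutions/site.

0.329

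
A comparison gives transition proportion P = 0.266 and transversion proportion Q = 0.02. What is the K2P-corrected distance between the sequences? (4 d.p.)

0.4117

Under the Kimura two-parameter model, d = −½ ln(1 − 2P − Q) − ¼ ln(1 − 2Q).
1 − 2P − Q = 0.448, giving −½ ln(0.448) = 0.401481.
1 − 2Q = 0.96, giving −¼ ln(0.96) = 0.010205.
d = 0.401481 + 0.010205 = 0.411686.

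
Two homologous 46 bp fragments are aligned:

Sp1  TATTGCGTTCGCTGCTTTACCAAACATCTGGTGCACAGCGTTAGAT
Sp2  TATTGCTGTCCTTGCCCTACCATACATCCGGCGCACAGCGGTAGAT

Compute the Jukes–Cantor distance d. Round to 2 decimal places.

0.26

The sequences differ at 10 of 46 sites (7, 8, 11, 12, 16, 17, 23, 29, 32, 41), so p = 10/46 ≈ 0.217391.
d = −(3/4) ln(1 − 4p/3) = −0.75 ln(1 − 0.289855) = −0.75 ln(0.710145)
  = −0.75 × (-0.342286) = 0.256715 substitutions/site.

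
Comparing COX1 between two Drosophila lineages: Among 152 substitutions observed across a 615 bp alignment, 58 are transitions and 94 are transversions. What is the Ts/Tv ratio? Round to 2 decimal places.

R = 58/94 = 0.617021… ≈ 0.62 (to 2 d.p.).

0.62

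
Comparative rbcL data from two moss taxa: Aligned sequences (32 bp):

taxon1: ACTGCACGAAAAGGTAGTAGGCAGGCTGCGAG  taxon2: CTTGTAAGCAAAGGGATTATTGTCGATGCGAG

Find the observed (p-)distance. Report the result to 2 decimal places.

The sequences differ at 13 of 32 positions.
p = 13/32 = 0.40625 ≈ 0.41 (to 2 d.p.).

0.41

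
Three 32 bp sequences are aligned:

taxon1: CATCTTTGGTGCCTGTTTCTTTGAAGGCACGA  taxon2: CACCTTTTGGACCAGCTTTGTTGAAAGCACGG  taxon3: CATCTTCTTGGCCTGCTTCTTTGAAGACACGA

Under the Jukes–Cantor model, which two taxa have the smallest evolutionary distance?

taxon1–taxon2: 10/32 differ, p = 0.313, d = 0.404.
taxon1–taxon3: 6/32 differ, p = 0.188, d = 0.216.
taxon2–taxon3: 10/32 differ, p = 0.313, d = 0.404.
The smallest distance is between taxon1 and taxon3.

taxon1 and taxon3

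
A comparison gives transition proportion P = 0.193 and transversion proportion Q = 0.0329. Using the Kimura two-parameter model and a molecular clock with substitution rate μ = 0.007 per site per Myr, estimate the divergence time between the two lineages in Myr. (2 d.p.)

20.60

Under the Kimura two-parameter model, d = −½ ln(1 − 2P − Q) − ¼ ln(1 − 2Q).
1 − 2P − Q = 0.5811, giving −½ ln(0.5811) = 0.271416.
1 − 2Q = 0.9342, giving −¼ ln(0.9342) = 0.017016.
d = 0.271416 + 0.017016 = 0.288432.
Under a molecular clock d = 2μt, so t = d/(2μ) = 0.288432 / (2 × 0.007) = 20.60 Myr.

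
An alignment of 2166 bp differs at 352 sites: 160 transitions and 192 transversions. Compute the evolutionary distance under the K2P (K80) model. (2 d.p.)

0.18

P = 160/2166 ≈ 0.073869 and Q = 192/2166 ≈ 0.088643.
Under the Kimura two-parameter model, d = −½ ln(1 − 2P − Q) − ¼ ln(1 − 2Q).
1 − 2P − Q = 0.763619, giving −½ ln(0.763619) = 0.134843.
1 − 2Q = 0.822714, giving −¼ ln(0.822714) = 0.048787.
d = 0.134843 + 0.048787 = 0.183630.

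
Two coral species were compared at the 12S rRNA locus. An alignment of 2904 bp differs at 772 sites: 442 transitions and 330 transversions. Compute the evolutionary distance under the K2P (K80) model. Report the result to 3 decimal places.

0.335

P = 442/2904 ≈ 0.152204 and Q = 330/2904 ≈ 0.113636.
Under the Kimura two-parameter model, d = −½ ln(1 − 2P − Q) − ¼ ln(1 − 2Q).
1 − 2P − Q = 0.581956, giving −½ ln(0.581956) = 0.270680.
1 − 2Q = 0.772728, giving −¼ ln(0.772728) = 0.064457.
d = 0.270680 + 0.064457 = 0.335137.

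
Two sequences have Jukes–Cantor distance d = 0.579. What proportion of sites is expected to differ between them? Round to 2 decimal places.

0.40

p = (3/4)(1 − e^(−4d/3)) = 0.75 × (1 − e^(-0.772)) = 0.75 × (1 − 0.462088) = 0.403434.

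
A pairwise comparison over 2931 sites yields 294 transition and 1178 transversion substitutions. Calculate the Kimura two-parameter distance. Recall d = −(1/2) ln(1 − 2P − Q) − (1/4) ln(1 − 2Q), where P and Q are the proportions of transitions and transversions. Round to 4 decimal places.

0.8685

P = 294/2931 ≈ 0.100307 and Q = 1178/2931 ≈ 0.401911.
Under the Kimura two-parameter model, d = −½ ln(1 − 2P − Q) − ¼ ln(1 − 2Q).
1 − 2P − Q = 0.397475, giving −½ ln(0.397475) = 0.461312.
1 − 2Q = 0.196178, giving −¼ ln(0.196178) = 0.407183.
d = 0.461312 + 0.407183 = 0.868495.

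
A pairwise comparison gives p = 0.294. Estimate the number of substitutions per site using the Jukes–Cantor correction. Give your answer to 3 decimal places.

d = −(3/4) ln(1 − 4p/3) = −0.75 ln(1 − 0.392) = −0.75 ln(0.608)
  = −0.75 × (-0.497580) = 0.373185 substitutions/site.

0.373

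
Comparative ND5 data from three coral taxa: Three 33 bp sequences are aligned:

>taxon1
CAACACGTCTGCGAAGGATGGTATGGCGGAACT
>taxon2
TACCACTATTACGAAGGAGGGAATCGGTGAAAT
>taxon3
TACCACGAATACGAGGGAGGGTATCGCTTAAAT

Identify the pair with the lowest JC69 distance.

taxon1–taxon2: 12/33 differ, p = 0.364, d = 0.497.
taxon1–taxon3: 11/33 differ, p = 0.333, d = 0.441.
taxon2–taxon3: 6/33 differ, p = 0.182, d = 0.208.
The smallest distance is between taxon2 and taxon3.

taxon2 and taxon3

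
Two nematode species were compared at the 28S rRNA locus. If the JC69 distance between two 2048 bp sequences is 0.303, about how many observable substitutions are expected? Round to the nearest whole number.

Invert JC69: p = (3/4)(1 − e^(−4d/3)) = 0.75 × (1 − e^(-0.404)) = 0.75 × (1 − 0.667644) = 0.249267.
Expected differing sites = pL ≈ 0.249267 × 2048 = 510.498816 ≈ 510.

510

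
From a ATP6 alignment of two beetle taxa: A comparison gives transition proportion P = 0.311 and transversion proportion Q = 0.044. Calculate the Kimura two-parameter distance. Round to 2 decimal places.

0.57

Under the Kimura two-parameter model, d = −½ ln(1 − 2P − Q) − ¼ ln(1 − 2Q).
1 − 2P − Q = 0.334, giving −½ ln(0.334) = 0.548307.
1 − 2Q = 0.912, giving −¼ ln(0.912) = 0.023029.
d = 0.548307 + 0.023029 = 0.571336.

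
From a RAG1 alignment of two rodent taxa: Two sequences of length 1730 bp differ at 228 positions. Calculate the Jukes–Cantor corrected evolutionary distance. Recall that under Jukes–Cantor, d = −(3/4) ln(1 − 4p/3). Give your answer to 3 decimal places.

0.145

p = 228/1730 ≈ 0.131792.
d = −(3/4) ln(1 − 4p/3) = −0.75 ln(1 − 0.175723) = −0.75 ln(0.824277)
  = −0.75 × (-0.193249) = 0.144937 substitutions/site.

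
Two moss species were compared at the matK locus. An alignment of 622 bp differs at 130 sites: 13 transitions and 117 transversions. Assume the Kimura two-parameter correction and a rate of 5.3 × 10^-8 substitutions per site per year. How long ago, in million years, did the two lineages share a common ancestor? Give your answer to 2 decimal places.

2.35

P = 13/622 ≈ 0.0209 and Q = 117/622 ≈ 0.188103.
Under the Kimura two-parameter model, d = −½ ln(1 − 2P − Q) − ¼ ln(1 − 2Q).
1 − 2P − Q = 0.770097, giving −½ ln(0.770097) = 0.130619.
1 − 2Q = 0.623794, giving −¼ ln(0.623794) = 0.117984.
d = 0.130619 + 0.117984 = 0.248603.
Under a molecular clock d = 2μt, so t = d/(2μ) = 0.248603 / (2 × 5.3 × 10^-8) = 2.35 million years.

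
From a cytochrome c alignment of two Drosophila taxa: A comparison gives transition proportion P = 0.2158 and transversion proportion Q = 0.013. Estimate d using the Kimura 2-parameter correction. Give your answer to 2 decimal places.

0.30

Under the Kimura two-parameter model, d = −½ ln(1 − 2P − Q) − ¼ ln(1 − 2Q).
1 − 2P − Q = 0.5554, giving −½ ln(0.5554) = 0.294033.
1 − 2Q = 0.974, giving −¼ ln(0.974) = 0.006586.
d = 0.294033 + 0.006586 = 0.300619.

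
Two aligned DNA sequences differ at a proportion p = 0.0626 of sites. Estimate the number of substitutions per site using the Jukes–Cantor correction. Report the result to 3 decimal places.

0.065

d = −(3/4) ln(1 − 4p/3) = −0.75 ln(1 − 0.083467) = −0.75 ln(0.916533)
  = −0.75 × (-0.087157) = 0.065368 substitutions/site.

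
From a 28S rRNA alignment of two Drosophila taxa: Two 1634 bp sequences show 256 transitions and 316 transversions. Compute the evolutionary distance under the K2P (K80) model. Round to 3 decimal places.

0.476

P = 256/1634 ≈ 0.156671 and Q = 316/1634 ≈ 0.19339.
Under the Kimura two-parameter model, d = −½ ln(1 − 2P − Q) − ¼ ln(1 − 2Q).
1 − 2P − Q = 0.493268, giving −½ ln(0.493268) = 0.353351.
1 − 2Q = 0.61322, giving −¼ ln(0.61322) = 0.122258.
d = 0.353351 + 0.122258 = 0.475609.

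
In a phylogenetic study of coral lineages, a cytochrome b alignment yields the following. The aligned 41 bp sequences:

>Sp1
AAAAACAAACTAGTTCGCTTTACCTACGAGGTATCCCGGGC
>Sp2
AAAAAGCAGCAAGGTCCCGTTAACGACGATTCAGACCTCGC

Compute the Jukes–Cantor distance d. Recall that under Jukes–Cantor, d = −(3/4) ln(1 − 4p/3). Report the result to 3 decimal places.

0.551

The sequences differ at 16 of 41 sites, so p = 16/41 ≈ 0.390244.
d = −(3/4) ln(1 − 4p/3) = −0.75 ln(1 − 0.520325) = −0.75 ln(0.479675)
  = −0.75 × (-0.734646) = 0.550985 substitutions/site.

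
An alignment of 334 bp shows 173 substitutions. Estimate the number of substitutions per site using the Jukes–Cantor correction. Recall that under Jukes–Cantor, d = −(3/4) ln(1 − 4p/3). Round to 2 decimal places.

p = 173/334 ≈ 0.517964.
d = −(3/4) ln(1 − 4p/3) = −0.75 ln(1 − 0.690619) = −0.75 ln(0.309381)
  = −0.75 × (-1.173182) = 0.879887 substitutions/site.

0.88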